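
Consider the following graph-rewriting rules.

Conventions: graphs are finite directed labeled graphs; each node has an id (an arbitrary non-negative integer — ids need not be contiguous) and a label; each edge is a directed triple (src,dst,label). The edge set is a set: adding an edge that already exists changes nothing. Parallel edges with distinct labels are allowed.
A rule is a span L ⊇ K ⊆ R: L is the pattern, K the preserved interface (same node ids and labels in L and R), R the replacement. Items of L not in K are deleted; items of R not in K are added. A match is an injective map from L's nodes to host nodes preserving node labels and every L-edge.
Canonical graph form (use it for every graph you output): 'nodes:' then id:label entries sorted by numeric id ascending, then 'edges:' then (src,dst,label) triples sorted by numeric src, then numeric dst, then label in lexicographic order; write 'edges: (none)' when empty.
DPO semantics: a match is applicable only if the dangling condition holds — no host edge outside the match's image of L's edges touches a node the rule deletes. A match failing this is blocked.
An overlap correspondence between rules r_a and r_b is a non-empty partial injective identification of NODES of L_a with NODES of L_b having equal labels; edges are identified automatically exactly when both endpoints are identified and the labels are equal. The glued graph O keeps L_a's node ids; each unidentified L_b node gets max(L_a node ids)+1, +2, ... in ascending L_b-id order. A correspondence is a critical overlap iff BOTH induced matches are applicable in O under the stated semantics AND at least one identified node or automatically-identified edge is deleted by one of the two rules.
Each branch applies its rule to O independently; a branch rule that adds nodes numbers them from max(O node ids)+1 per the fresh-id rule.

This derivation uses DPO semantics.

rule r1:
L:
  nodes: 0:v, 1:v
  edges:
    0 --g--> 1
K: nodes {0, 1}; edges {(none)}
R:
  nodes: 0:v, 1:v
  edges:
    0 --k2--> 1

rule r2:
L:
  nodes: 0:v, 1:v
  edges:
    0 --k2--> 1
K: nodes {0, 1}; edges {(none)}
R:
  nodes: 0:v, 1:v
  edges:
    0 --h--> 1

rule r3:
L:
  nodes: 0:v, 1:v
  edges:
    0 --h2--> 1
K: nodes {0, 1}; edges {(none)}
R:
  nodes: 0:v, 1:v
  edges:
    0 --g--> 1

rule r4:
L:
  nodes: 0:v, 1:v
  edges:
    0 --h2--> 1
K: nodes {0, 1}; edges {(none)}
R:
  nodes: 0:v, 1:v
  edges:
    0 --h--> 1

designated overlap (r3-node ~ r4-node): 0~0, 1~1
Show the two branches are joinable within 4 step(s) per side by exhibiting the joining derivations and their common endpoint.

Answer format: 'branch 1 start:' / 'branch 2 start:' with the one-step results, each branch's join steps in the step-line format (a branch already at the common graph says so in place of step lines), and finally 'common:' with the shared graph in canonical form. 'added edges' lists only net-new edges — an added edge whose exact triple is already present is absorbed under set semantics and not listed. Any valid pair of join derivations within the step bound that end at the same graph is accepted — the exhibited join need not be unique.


branch 1 start:
nodes: 0:v, 1:v
edges: (0,1,g)
branch 2 start:
nodes: 0:v, 1:v
edges: (0,1,h)
branch 1 step 1: rule r1; match: 0->0, 1->1; deleted nodes (none); deleted edges (0,1,g); added nodes (none); added edges (0,1,k2); result: nodes: 0:v, 1:v edges: (0,1,k2)
branch 1 step 2: rule r2; match: 0->0, 1->1; deleted nodes (none); deleted edges (0,1,k2); added nodes (none); added edges (0,1,h); result: nodes: 0:v, 1:v edges: (0,1,h)
branch 2: already at the common graph (0 steps)
common:
nodes: 0:v, 1:v
edges: (0,1,h)


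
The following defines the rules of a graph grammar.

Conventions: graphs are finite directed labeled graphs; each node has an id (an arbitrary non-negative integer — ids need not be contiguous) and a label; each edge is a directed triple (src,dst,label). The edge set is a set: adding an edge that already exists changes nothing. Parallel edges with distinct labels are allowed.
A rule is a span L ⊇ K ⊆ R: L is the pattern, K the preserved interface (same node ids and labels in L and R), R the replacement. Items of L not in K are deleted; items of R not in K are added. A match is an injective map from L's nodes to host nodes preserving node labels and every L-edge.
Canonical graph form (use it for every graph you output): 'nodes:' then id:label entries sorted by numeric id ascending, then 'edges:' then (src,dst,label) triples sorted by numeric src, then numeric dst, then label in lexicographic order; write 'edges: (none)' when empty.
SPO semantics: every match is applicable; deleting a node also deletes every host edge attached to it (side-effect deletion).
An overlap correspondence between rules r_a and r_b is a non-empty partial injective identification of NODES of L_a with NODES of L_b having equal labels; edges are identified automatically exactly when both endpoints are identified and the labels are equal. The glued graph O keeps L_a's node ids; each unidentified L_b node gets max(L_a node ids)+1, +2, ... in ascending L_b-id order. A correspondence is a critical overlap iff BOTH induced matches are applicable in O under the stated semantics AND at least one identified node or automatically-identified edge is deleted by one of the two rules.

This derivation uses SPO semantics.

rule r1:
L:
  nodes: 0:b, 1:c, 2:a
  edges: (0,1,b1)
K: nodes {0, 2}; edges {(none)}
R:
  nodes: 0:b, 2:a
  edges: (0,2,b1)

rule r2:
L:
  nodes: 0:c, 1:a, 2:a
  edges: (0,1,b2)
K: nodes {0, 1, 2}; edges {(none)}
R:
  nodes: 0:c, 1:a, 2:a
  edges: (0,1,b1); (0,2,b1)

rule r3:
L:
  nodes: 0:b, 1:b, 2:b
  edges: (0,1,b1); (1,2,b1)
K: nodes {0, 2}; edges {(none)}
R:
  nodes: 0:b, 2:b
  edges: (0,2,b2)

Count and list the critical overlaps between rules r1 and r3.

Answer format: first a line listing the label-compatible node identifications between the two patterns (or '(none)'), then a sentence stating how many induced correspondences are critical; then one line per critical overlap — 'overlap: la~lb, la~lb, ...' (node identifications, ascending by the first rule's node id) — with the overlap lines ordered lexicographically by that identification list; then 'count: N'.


label-compatible node identifications between L(r1) and L(r3): 0~0, 0~1, 0~2
1 of the induced correspondences is a critical overlap of r1 and r3.
overlap: 0~1
count: 1


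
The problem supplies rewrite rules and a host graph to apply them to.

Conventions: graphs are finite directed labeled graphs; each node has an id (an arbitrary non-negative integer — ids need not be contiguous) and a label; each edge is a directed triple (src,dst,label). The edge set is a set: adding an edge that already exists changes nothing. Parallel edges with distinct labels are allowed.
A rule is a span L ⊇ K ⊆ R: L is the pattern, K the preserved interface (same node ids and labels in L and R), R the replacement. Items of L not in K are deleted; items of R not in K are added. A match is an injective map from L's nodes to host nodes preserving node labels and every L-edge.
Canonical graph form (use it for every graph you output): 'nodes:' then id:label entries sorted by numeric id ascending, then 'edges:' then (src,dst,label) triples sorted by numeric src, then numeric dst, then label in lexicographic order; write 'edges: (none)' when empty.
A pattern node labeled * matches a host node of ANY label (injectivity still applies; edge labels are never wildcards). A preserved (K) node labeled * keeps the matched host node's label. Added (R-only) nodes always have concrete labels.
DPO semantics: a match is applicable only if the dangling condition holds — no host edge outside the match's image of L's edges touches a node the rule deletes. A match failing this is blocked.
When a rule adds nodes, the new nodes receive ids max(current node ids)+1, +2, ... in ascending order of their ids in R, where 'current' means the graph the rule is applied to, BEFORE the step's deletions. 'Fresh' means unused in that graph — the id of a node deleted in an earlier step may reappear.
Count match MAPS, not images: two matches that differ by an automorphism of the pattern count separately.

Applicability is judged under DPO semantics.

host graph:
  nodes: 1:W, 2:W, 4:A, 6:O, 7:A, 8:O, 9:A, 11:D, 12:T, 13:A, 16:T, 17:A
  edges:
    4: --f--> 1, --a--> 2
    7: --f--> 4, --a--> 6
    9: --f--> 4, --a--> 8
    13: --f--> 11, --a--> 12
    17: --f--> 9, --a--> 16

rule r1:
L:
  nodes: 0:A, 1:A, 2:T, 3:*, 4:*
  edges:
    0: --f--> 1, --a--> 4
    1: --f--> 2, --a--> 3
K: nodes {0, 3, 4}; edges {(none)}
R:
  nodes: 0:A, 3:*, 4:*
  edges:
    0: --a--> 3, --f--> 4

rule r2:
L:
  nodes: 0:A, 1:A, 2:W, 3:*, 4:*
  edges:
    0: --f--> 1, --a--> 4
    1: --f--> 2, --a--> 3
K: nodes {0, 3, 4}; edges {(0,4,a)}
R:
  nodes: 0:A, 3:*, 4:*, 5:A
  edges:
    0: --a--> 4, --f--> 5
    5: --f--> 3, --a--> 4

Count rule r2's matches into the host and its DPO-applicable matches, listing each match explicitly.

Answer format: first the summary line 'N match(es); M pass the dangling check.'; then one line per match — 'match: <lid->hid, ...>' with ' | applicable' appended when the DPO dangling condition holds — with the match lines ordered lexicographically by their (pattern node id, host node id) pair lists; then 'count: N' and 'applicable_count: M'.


2 match(es); 0 pass the dangling check.
match: 0->7, 1->4, 2->1, 3->2, 4->6
match: 0->9, 1->4, 2->1, 3->2, 4->8
count: 2
applicable_count: 0


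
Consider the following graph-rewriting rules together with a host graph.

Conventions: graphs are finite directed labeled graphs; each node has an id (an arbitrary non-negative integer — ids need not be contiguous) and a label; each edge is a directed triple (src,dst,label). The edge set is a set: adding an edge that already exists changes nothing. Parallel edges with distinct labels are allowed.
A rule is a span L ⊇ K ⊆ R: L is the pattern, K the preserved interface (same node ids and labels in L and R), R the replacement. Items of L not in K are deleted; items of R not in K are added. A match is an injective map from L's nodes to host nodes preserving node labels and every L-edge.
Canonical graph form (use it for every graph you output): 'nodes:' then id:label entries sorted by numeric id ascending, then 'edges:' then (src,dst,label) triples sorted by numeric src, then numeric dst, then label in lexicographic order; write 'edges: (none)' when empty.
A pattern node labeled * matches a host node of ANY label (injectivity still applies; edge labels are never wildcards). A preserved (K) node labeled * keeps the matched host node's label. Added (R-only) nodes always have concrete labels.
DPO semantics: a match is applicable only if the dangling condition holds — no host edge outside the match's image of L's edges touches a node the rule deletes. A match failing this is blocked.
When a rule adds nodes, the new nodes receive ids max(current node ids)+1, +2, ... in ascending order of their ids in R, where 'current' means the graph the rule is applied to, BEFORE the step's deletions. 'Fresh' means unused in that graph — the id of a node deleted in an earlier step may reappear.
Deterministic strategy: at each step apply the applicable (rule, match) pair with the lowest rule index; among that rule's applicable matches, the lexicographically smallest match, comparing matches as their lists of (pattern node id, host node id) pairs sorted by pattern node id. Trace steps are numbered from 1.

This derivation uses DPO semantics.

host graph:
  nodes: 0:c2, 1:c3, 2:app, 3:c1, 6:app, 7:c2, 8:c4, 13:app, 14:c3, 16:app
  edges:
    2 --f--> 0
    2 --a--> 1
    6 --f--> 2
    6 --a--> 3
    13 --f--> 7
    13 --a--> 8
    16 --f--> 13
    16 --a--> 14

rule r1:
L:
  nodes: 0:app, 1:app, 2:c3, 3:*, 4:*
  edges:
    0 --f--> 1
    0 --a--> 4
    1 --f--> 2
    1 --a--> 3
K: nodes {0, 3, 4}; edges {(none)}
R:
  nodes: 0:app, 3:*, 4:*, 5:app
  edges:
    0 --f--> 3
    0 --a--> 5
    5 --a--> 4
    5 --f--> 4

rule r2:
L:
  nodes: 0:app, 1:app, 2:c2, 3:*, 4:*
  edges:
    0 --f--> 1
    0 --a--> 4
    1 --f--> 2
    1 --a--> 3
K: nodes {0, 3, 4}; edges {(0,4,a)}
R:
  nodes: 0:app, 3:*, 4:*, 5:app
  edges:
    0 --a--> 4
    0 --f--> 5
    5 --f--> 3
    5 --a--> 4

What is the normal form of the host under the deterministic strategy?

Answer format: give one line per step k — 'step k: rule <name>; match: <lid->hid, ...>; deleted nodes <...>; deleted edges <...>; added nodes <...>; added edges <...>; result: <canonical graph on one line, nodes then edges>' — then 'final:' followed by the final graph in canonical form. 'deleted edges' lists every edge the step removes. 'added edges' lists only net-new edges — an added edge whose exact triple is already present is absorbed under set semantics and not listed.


step 1: rule r2; match: 0->6, 1->2, 2->0, 3->1, 4->3; deleted nodes 0, 2; deleted edges (2,0,f); (2,1,a); (6,2,f); added nodes 17; added edges (6,17,f); (17,1,f); (17,3,a); result: nodes: 1:c3, 3:c1, 6:app, 7:c2, 8:c4, 13:app, 14:c3, 16:app, 17:app edges: (6,3,a); (6,17,f); (13,7,f); (13,8,a); (16,13,f); (16,14,a); (17,1,f); (17,3,a)
step 2: rule r2; match: 0->16, 1->13, 2->7, 3->8, 4->14; deleted nodes 7, 13; deleted edges (13,7,f); (13,8,a); (16,13,f); added nodes 18; added edges (16,18,f); (18,8,f); (18,14,a); result: nodes: 1:c3, 3:c1, 6:app, 8:c4, 14:c3, 16:app, 17:app, 18:app edges: (6,3,a); (6,17,f); (16,14,a); (16,18,f); (17,1,f); (17,3,a); (18,8,f); (18,14,a)
final:
nodes: 1:c3, 3:c1, 6:app, 8:c4, 14:c3, 16:app, 17:app, 18:app
edges: (6,3,a); (6,17,f); (16,14,a); (16,18,f); (17,1,f); (17,3,a); (18,8,f); (18,14,a)


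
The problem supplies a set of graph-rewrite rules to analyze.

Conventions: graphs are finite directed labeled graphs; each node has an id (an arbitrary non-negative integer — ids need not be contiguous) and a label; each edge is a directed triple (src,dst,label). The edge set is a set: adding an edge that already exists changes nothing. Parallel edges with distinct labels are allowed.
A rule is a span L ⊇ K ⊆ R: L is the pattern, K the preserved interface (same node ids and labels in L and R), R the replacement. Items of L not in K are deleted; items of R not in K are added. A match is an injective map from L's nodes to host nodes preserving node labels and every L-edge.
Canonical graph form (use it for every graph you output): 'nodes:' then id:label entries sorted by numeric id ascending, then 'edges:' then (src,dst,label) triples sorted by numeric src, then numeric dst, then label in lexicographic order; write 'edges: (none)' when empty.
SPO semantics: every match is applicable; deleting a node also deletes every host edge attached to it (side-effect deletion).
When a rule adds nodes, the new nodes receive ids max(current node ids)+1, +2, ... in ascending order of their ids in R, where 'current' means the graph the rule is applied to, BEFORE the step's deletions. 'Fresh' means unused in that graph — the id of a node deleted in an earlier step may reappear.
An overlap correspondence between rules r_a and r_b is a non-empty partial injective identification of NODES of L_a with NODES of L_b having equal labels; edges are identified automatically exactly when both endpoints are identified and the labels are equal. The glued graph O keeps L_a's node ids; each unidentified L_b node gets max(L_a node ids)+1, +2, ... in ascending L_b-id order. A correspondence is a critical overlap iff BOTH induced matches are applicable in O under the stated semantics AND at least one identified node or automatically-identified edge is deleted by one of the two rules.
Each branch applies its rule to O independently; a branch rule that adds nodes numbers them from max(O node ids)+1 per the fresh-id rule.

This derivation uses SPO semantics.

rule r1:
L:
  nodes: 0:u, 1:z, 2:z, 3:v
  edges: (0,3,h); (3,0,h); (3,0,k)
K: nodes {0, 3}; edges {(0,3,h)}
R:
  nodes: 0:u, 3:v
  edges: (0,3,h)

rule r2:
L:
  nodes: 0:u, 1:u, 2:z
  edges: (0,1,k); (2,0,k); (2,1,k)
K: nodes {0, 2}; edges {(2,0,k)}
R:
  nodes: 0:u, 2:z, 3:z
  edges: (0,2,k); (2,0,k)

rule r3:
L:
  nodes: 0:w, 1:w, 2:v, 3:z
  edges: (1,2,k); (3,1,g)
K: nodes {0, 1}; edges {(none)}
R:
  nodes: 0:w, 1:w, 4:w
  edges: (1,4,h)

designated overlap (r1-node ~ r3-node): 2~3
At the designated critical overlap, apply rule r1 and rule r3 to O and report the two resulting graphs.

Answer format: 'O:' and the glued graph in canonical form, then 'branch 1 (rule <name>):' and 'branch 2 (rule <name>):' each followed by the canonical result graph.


O:
nodes: 0:u, 1:z, 2:z, 3:v, 4:w, 5:w, 6:v
edges: (0,3,h); (2,5,g); (3,0,h); (3,0,k); (5,6,k)
branch 1 (rule r1):
nodes: 0:u, 3:v, 4:w, 5:w, 6:v
edges: (0,3,h); (5,6,k)
branch 2 (rule r3):
nodes: 0:u, 1:z, 3:v, 4:w, 5:w, 7:w
edges: (0,3,h); (3,0,h); (3,0,k); (5,7,h)


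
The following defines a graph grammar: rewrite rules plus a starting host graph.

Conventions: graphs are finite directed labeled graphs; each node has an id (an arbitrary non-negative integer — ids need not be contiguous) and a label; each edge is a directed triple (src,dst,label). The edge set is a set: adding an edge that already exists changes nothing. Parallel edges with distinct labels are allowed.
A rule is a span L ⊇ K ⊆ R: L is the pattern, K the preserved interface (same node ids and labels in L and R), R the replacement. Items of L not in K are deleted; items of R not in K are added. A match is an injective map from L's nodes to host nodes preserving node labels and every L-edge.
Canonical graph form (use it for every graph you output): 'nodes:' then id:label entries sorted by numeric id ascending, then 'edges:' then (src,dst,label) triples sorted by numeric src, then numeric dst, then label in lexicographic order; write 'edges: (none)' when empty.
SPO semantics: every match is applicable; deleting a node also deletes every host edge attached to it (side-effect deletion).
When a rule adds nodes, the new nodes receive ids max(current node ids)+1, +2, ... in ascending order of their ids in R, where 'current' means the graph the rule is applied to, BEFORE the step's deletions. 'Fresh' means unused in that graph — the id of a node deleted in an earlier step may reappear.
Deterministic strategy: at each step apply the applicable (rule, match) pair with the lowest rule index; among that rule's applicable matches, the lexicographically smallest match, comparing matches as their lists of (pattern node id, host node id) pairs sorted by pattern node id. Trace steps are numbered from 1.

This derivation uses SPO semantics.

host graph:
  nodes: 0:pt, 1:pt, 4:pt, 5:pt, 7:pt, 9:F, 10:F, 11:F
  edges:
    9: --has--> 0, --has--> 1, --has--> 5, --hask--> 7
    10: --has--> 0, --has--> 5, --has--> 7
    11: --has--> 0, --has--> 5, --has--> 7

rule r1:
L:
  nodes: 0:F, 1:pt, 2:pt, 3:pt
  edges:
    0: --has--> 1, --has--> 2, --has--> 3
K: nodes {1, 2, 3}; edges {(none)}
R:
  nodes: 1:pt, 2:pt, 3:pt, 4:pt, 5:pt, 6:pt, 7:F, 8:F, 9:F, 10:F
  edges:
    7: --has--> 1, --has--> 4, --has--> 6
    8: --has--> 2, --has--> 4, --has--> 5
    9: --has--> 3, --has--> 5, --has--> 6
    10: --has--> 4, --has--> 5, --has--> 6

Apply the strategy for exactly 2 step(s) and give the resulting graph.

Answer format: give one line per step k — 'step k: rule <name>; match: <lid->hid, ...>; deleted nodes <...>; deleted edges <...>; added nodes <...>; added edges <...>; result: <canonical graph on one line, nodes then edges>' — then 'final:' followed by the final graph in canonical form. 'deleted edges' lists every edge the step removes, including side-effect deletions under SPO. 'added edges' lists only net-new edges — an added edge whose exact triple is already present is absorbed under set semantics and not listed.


step 1: rule r1; match: 0->9, 1->0, 2->1, 3->5; deleted nodes 9; deleted edges (9,0,has); (9,1,has); (9,5,has); (9,7,hask); added nodes 12, 13, 14, 15, 16, 17, 18; added edges (15,0,has); (15,12,has); (15,14,has); (16,1,has); (16,12,has); (16,13,has); (17,5,has); (17,13,has); (17,14,has); (18,12,has); (18,13,has); (18,14,has); result: nodes: 0:pt, 1:pt, 4:pt, 5:pt, 7:pt, 10:F, 11:F, 12:pt, 13:pt, 14:pt, 15:F, 16:F, 17:F, 18:F edges: (10,0,has); (10,5,has); (10,7,has); (11,0,has); (11,5,has); (11,7,has); (15,0,has); (15,12,has); (15,14,has); (16,1,has); (16,12,has); (16,13,has); (17,5,has); (17,13,has); (17,14,has); (18,12,has); (18,13,has); (18,14,has)
step 2: rule r1; match: 0->10, 1->0, 2->5, 3->7; deleted nodes 10; deleted edges (10,0,has); (10,5,has); (10,7,has); added nodes 19, 20, 21, 22, 23, 24, 25; added edges (22,0,has); (22,19,has); (22,21,has); (23,5,has); (23,19,has); (23,20,has); (24,7,has); (24,20,has); (24,21,has); (25,19,has); (25,20,has); (25,21,has); result: nodes: 0:pt, 1:pt, 4:pt, 5:pt, 7:pt, 11:F, 12:pt, 13:pt, 14:pt, 15:F, 16:F, 17:F, 18:F, 19:pt, 20:pt, 21:pt, 22:F, 23:F, 24:F, 25:F edges: (11,0,has); (11,5,has); (11,7,has); (15,0,has); (15,12,has); (15,14,has); (16,1,has); (16,12,has); (16,13,has); (17,5,has); (17,13,has); (17,14,has); (18,12,has); (18,13,has); (18,14,has); (22,0,has); (22,19,has); (22,21,has); (23,5,has); (23,19,has); (23,20,has); (24,7,has); (24,20,has); (24,21,has); (25,19,has); (25,20,has); (25,21,has)
final:
nodes: 0:pt, 1:pt, 4:pt, 5:pt, 7:pt, 11:F, 12:pt, 13:pt, 14:pt, 15:F, 16:F, 17:F, 18:F, 19:pt, 20:pt, 21:pt, 22:F, 23:F, 24:F, 25:F
edges: (11,0,has); (11,5,has); (11,7,has); (15,0,has); (15,12,has); (15,14,has); (16,1,has); (16,12,has); (16,13,has); (17,5,has); (17,13,has); (17,14,has); (18,12,has); (18,13,has); (18,14,has); (22,0,has); (22,19,has); (22,21,has); (23,5,has); (23,19,has); (23,20,has); (24,7,has); (24,20,has); (24,21,has); (25,19,has); (25,20,has); (25,21,has)


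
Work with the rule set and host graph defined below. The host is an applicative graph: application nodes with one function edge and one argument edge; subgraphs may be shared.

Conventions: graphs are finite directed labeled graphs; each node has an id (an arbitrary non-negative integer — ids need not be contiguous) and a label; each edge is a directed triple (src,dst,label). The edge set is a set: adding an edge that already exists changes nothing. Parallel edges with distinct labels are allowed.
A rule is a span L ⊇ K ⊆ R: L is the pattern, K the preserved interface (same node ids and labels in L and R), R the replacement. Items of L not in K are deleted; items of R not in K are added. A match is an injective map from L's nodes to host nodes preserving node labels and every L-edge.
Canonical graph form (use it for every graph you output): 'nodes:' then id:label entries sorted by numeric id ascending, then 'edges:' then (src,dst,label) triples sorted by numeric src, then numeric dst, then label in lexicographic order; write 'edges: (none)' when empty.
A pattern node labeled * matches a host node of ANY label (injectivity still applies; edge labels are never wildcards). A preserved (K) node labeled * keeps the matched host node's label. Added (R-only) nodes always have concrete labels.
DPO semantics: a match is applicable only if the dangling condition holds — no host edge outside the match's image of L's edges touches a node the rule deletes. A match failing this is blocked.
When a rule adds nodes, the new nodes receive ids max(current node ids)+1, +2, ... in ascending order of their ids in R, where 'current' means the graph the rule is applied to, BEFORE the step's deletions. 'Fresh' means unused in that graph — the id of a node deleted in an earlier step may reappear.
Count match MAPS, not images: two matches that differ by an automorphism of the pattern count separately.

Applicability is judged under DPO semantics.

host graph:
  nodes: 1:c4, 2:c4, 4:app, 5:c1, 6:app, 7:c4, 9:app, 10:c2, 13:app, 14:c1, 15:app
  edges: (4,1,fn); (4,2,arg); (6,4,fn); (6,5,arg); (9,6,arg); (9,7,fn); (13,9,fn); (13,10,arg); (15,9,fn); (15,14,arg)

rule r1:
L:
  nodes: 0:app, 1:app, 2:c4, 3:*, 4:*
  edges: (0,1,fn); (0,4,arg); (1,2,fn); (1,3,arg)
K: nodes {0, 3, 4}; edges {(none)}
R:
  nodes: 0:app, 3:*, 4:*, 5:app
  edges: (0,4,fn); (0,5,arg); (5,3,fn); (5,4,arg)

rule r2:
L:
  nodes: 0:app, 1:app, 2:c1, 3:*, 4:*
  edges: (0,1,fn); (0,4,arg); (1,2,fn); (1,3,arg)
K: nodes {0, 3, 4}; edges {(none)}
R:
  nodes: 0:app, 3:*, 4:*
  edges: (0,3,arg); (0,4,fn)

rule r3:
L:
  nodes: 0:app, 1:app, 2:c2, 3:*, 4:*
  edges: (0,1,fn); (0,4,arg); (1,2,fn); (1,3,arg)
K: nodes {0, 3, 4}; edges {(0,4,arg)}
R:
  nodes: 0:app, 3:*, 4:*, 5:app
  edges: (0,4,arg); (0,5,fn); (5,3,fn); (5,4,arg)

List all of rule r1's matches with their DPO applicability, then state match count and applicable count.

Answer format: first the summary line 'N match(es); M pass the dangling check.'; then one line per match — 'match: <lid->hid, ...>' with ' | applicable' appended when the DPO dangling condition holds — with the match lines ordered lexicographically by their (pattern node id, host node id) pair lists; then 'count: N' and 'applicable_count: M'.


3 match(es); 1 pass the dangling check.
match: 0->6, 1->4, 2->1, 3->2, 4->5 | applicable
match: 0->13, 1->9, 2->7, 3->6, 4->10
match: 0->15, 1->9, 2->7, 3->6, 4->14
count: 3
applicable_count: 1


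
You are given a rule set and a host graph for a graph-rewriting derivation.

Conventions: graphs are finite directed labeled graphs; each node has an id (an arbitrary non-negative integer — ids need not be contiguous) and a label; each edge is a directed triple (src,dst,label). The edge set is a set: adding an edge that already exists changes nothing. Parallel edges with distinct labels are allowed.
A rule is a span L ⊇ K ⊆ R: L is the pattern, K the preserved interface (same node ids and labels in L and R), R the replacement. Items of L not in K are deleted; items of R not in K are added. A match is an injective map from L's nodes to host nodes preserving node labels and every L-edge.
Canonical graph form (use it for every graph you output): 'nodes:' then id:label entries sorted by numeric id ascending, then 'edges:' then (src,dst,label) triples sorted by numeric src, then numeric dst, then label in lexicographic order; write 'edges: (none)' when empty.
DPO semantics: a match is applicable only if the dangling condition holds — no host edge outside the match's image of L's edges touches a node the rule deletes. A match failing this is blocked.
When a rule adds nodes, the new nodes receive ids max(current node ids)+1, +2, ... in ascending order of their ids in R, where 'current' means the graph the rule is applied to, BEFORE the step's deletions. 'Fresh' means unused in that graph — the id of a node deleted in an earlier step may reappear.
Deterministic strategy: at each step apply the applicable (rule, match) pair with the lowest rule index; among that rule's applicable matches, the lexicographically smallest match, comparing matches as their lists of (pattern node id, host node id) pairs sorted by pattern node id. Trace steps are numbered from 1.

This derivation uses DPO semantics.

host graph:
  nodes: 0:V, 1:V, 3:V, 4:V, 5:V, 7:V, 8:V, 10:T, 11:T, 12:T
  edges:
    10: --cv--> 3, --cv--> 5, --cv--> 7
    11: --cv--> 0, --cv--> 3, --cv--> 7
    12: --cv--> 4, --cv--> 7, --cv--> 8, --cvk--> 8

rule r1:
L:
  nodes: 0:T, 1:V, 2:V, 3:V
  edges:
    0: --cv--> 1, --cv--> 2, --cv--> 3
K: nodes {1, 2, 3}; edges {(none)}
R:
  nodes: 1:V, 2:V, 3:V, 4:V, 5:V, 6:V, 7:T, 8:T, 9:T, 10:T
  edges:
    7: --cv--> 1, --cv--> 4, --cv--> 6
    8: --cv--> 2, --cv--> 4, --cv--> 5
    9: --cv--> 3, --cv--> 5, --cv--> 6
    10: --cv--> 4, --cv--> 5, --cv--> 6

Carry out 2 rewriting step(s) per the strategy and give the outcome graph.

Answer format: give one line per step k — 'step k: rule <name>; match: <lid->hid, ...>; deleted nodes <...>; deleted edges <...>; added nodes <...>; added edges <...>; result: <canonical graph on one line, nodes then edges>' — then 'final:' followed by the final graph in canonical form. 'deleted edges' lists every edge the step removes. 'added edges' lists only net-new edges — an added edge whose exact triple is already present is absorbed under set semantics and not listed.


step 1: rule r1; match: 0->10, 1->3, 2->5, 3->7; deleted nodes 10; deleted edges (10,3,cv); (10,5,cv); (10,7,cv); added nodes 13, 14, 15, 16, 17, 18, 19; added edges (16,3,cv); (16,13,cv); (16,15,cv); (17,5,cv); (17,13,cv); (17,14,cv); (18,7,cv); (18,14,cv); (18,15,cv); (19,13,cv); (19,14,cv); (19,15,cv); result: nodes: 0:V, 1:V, 3:V, 4:V, 5:V, 7:V, 8:V, 11:T, 12:T, 13:V, 14:V, 15:V, 16:T, 17:T, 18:T, 19:T edges: (11,0,cv); (11,3,cv); (11,7,cv); (12,4,cv); (12,7,cv); (12,8,cv); (12,8,cvk); (16,3,cv); (16,13,cv); (16,15,cv); (17,5,cv); (17,13,cv); (17,14,cv); (18,7,cv); (18,14,cv); (18,15,cv); (19,13,cv); (19,14,cv); (19,15,cv)
step 2: rule r1; match: 0->11, 1->0, 2->3, 3->7; deleted nodes 11; deleted edges (11,0,cv); (11,3,cv); (11,7,cv); added nodes 20, 21, 22, 23, 24, 25, 26; added edges (23,0,cv); (23,20,cv); (23,22,cv); (24,3,cv); (24,20,cv); (24,21,cv); (25,7,cv); (25,21,cv); (25,22,cv); (26,20,cv); (26,21,cv); (26,22,cv); result: nodes: 0:V, 1:V, 3:V, 4:V, 5:V, 7:V, 8:V, 12:T, 13:V, 14:V, 15:V, 16:T, 17:T, 18:T, 19:T, 20:V, 21:V, 22:V, 23:T, 24:T, 25:T, 26:T edges: (12,4,cv); (12,7,cv); (12,8,cv); (12,8,cvk); (16,3,cv); (16,13,cv); (16,15,cv); (17,5,cv); (17,13,cv); (17,14,cv); (18,7,cv); (18,14,cv); (18,15,cv); (19,13,cv); (19,14,cv); (19,15,cv); (23,0,cv); (23,20,cv); (23,22,cv); (24,3,cv); (24,20,cv); (24,21,cv); (25,7,cv); (25,21,cv); (25,22,cv); (26,20,cv); (26,21,cv); (26,22,cv)
final:
nodes: 0:V, 1:V, 3:V, 4:V, 5:V, 7:V, 8:V, 12:T, 13:V, 14:V, 15:V, 16:T, 17:T, 18:T, 19:T, 20:V, 21:V, 22:V, 23:T, 24:T, 25:T, 26:T
edges: (12,4,cv); (12,7,cv); (12,8,cv); (12,8,cvk); (16,3,cv); (16,13,cv); (16,15,cv); (17,5,cv); (17,13,cv); (17,14,cv); (18,7,cv); (18,14,cv); (18,15,cv); (19,13,cv); (19,14,cv); (19,15,cv); (23,0,cv); (23,20,cv); (23,22,cv); (24,3,cv); (24,20,cv); (24,21,cv); (25,7,cv); (25,21,cv); (25,22,cv); (26,20,cv); (26,21,cv); (26,22,cv)


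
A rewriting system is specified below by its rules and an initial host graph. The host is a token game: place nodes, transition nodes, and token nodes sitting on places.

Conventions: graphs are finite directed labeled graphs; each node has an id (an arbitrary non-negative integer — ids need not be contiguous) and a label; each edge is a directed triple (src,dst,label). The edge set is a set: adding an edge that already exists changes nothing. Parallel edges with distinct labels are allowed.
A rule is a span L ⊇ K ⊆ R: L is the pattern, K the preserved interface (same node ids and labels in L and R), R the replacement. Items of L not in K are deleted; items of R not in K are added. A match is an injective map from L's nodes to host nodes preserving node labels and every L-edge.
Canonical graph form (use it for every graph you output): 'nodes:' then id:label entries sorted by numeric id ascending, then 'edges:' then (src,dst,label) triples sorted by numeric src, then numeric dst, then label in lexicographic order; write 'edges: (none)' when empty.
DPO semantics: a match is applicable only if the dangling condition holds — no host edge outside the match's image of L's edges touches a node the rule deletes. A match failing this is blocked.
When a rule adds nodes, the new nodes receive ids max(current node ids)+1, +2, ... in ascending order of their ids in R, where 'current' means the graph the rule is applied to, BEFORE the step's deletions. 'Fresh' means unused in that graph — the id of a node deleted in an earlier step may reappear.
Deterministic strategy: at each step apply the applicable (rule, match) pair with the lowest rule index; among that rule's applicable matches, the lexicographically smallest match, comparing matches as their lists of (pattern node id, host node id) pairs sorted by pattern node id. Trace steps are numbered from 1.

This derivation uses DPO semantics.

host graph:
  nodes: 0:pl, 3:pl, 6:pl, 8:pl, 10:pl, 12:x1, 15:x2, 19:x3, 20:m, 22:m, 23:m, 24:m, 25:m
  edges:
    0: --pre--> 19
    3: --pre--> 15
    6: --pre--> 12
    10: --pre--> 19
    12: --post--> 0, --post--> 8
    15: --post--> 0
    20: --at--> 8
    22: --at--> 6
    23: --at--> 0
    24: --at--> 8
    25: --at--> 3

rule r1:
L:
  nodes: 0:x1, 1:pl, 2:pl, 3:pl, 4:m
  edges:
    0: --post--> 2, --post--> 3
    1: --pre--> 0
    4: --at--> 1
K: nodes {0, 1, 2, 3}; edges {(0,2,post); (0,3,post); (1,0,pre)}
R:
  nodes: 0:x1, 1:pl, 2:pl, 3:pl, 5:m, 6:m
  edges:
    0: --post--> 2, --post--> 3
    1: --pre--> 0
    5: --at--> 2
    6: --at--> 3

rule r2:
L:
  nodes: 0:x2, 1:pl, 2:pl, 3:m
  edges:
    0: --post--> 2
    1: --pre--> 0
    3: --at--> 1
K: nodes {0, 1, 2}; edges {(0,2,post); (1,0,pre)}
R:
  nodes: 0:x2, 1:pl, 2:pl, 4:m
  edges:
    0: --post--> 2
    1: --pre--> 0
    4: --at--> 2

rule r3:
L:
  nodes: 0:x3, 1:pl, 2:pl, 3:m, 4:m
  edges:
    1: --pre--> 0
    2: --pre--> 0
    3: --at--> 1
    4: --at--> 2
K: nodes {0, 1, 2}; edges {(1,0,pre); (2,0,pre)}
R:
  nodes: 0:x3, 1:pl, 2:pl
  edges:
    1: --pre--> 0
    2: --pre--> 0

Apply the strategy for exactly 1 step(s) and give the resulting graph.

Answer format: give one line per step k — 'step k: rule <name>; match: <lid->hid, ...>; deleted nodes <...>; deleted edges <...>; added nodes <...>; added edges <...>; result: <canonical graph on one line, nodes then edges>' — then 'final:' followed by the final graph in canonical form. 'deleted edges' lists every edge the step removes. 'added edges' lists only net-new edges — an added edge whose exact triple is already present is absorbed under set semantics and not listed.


step 1: rule r1; match: 0->12, 1->6, 2->0, 3->8, 4->22; deleted nodes 22; deleted edges (22,6,at); added nodes 26, 27; added edges (26,0,at); (27,8,at); result: nodes: 0:pl, 3:pl, 6:pl, 8:pl, 10:pl, 12:x1, 15:x2, 19:x3, 20:m, 23:m, 24:m, 25:m, 26:m, 27:m edges: (0,19,pre); (3,15,pre); (6,12,pre); (10,19,pre); (12,0,post); (12,8,post); (15,0,post); (20,8,at); (23,0,at); (24,8,at); (25,3,at); (26,0,at); (27,8,at)
final:
nodes: 0:pl, 3:pl, 6:pl, 8:pl, 10:pl, 12:x1, 15:x2, 19:x3, 20:m, 23:m, 24:m, 25:m, 26:m, 27:m
edges: (0,19,pre); (3,15,pre); (6,12,pre); (10,19,pre); (12,0,post); (12,8,post); (15,0,post); (20,8,at); (23,0,at); (24,8,at); (25,3,at); (26,0,at); (27,8,at)


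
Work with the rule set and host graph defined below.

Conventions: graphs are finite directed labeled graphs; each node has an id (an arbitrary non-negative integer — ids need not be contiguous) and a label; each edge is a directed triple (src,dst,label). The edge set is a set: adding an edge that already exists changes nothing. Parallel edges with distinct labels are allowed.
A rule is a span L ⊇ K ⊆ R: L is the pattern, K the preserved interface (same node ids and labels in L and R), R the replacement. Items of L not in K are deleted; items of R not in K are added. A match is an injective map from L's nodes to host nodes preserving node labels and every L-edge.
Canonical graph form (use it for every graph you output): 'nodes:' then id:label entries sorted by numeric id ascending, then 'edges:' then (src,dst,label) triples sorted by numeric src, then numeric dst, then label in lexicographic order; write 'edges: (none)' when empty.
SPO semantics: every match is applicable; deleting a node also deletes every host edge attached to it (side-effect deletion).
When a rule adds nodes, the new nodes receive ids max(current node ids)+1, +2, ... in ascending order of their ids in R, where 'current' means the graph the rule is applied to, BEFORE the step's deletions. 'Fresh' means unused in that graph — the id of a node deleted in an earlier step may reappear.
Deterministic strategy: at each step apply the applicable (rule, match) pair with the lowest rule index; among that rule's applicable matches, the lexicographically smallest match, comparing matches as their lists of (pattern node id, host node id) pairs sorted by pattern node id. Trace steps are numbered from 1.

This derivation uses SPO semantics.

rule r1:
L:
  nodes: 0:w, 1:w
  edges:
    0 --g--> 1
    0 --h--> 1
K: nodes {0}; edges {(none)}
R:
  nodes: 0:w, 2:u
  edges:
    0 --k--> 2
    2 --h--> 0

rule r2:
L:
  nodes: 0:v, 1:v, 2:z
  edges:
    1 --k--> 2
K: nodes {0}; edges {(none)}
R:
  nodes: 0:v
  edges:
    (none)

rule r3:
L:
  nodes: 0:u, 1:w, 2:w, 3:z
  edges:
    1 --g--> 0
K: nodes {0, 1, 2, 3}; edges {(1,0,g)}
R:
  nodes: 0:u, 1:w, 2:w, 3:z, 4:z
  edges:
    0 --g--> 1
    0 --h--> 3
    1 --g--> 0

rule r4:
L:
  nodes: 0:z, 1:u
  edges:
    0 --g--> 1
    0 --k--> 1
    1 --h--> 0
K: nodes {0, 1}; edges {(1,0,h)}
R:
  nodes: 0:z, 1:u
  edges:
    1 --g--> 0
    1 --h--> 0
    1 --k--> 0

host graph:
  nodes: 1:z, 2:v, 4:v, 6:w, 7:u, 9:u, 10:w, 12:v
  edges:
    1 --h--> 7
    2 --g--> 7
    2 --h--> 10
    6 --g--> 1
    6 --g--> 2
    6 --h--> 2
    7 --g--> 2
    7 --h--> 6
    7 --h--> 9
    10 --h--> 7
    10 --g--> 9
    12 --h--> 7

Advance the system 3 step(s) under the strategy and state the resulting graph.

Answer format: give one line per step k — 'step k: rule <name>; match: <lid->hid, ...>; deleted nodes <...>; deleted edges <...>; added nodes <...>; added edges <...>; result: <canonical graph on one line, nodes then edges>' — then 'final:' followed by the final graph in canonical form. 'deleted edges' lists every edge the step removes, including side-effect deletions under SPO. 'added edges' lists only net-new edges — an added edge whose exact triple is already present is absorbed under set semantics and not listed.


step 1: rule r3; match: 0->9, 1->10, 2->6, 3->1; deleted nodes (none); deleted edges (none); added nodes 13; added edges (9,1,h); (9,10,g); result: nodes: 1:z, 2:v, 4:v, 6:w, 7:u, 9:u, 10:w, 12:v, 13:z edges: (1,7,h); (2,7,g); (2,10,h); (6,1,g); (6,2,g); (6,2,h); (7,2,g); (7,6,h); (7,9,h); (9,1,h); (9,10,g); (10,7,h); (10,9,g); (12,7,h)
step 2: rule r3; match: 0->9, 1->10, 2->6, 3->1; deleted nodes (none); deleted edges (none); added nodes 14; added edges (none); result: nodes: 1:z, 2:v, 4:v, 6:w, 7:u, 9:u, 10:w, 12:v, 13:z, 14:z edges: (1,7,h); (2,7,g); (2,10,h); (6,1,g); (6,2,g); (6,2,h); (7,2,g); (7,6,h); (7,9,h); (9,1,h); (9,10,g); (10,7,h); (10,9,g); (12,7,h)
step 3: rule r3; match: 0->9, 1->10, 2->6, 3->1; deleted nodes (none); deleted edges (none); added nodes 15; added edges (none); result: nodes: 1:z, 2:v, 4:v, 6:w, 7:u, 9:u, 10:w, 12:v, 13:z, 14:z, 15:z edges: (1,7,h); (2,7,g); (2,10,h); (6,1,g); (6,2,g); (6,2,h); (7,2,g); (7,6,h); (7,9,h); (9,1,h); (9,10,g); (10,7,h); (10,9,g); (12,7,h)
final:
nodes: 1:z, 2:v, 4:v, 6:w, 7:u, 9:u, 10:w, 12:v, 13:z, 14:z, 15:z
edges: (1,7,h); (2,7,g); (2,10,h); (6,1,g); (6,2,g); (6,2,h); (7,2,g); (7,6,h); (7,9,h); (9,1,h); (9,10,g); (10,7,h); (10,9,g); (12,7,h)


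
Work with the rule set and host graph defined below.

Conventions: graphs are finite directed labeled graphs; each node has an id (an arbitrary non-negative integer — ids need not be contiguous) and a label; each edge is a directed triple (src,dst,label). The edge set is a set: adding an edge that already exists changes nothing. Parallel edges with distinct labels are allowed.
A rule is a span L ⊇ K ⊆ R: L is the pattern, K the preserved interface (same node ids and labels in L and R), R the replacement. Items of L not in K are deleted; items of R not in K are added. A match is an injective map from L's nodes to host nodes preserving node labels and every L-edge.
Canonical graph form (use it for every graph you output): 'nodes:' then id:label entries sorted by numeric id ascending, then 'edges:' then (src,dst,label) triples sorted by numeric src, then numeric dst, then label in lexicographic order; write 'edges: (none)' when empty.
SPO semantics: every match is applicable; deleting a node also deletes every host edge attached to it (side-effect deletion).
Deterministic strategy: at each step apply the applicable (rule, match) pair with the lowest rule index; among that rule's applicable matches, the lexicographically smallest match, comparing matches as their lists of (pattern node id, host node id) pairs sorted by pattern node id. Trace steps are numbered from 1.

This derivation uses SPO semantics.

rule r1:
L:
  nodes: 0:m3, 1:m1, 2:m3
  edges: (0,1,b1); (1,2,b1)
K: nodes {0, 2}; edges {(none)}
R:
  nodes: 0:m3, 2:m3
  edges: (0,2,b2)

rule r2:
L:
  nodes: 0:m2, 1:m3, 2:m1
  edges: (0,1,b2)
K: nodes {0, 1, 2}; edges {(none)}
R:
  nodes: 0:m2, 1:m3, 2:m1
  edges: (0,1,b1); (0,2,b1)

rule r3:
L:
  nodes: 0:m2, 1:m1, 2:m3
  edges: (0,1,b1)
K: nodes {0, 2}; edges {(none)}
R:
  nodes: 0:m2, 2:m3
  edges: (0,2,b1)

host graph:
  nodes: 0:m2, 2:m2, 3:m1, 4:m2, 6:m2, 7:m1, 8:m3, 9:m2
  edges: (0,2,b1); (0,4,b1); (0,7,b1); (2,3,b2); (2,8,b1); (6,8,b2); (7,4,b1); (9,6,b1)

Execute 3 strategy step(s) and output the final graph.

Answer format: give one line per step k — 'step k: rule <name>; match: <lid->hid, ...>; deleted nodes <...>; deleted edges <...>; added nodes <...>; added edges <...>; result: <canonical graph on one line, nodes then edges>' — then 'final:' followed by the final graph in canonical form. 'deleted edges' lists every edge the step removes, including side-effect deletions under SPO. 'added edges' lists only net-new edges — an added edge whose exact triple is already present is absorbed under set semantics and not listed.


step 1: rule r2; match: 0->6, 1->8, 2->3; deleted nodes (none); deleted edges (6,8,b2); added nodes (none); added edges (6,3,b1); (6,8,b1); result: nodes: 0:m2, 2:m2, 3:m1, 4:m2, 6:m2, 7:m1, 8:m3, 9:m2 edges: (0,2,b1); (0,4,b1); (0,7,b1); (2,3,b2); (2,8,b1); (6,3,b1); (6,8,b1); (7,4,b1); (9,6,b1)
step 2: rule r3; match: 0->0, 1->7, 2->8; deleted nodes 7; deleted edges (0,7,b1); (7,4,b1); added nodes (none); added edges (0,8,b1); result: nodes: 0:m2, 2:m2, 3:m1, 4:m2, 6:m2, 8:m3, 9:m2 edges: (0,2,b1); (0,4,b1); (0,8,b1); (2,3,b2); (2,8,b1); (6,3,b1); (6,8,b1); (9,6,b1)
step 3: rule r3; match: 0->6, 1->3, 2->8; deleted nodes 3; deleted edges (2,3,b2); (6,3,b1); added nodes (none); added edges (none); result: nodes: 0:m2, 2:m2, 4:m2, 6:m2, 8:m3, 9:m2 edges: (0,2,b1); (0,4,b1); (0,8,b1); (2,8,b1); (6,8,b1); (9,6,b1)
final:
nodes: 0:m2, 2:m2, 4:m2, 6:m2, 8:m3, 9:m2
edges: (0,2,b1); (0,4,b1); (0,8,b1); (2,8,b1); (6,8,b1); (9,6,b1)
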